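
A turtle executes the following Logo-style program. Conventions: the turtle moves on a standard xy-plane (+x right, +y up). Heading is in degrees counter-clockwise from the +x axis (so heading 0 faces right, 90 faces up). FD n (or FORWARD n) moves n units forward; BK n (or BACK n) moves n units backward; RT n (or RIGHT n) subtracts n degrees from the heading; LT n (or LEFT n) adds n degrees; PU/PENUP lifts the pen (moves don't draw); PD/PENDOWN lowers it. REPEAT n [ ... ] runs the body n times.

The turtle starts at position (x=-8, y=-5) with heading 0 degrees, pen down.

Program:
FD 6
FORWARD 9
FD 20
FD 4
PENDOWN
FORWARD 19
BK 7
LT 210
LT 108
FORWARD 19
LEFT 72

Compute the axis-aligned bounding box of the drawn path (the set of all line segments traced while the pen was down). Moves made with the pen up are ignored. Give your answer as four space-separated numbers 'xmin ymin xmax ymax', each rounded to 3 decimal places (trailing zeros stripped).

Executing turtle program step by step:
Start: pos=(-8,-5), heading=0, pen down
FD 6: (-8,-5) -> (-2,-5) [heading=0, draw]
FD 9: (-2,-5) -> (7,-5) [heading=0, draw]
FD 20: (7,-5) -> (27,-5) [heading=0, draw]
FD 4: (27,-5) -> (31,-5) [heading=0, draw]
PD: pen down
FD 19: (31,-5) -> (50,-5) [heading=0, draw]
BK 7: (50,-5) -> (43,-5) [heading=0, draw]
LT 210: heading 0 -> 210
LT 108: heading 210 -> 318
FD 19: (43,-5) -> (57.12,-17.713) [heading=318, draw]
LT 72: heading 318 -> 30
Final: pos=(57.12,-17.713), heading=30, 7 segment(s) drawn

Segment endpoints: x in {-8, -2, 7, 27, 31, 43, 50, 57.12}, y in {-17.713, -5}
xmin=-8, ymin=-17.713, xmax=57.12, ymax=-5

Answer: -8 -17.713 57.12 -5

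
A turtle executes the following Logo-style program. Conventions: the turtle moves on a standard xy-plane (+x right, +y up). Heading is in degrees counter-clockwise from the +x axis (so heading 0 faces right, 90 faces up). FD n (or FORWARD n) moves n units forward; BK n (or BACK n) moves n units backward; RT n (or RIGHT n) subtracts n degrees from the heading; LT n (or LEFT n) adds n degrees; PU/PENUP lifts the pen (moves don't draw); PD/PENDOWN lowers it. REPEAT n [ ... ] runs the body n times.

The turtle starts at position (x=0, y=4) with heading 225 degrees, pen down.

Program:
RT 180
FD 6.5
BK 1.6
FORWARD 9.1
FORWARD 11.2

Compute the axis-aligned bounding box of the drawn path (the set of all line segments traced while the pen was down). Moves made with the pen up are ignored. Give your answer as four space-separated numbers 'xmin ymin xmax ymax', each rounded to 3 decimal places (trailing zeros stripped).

Executing turtle program step by step:
Start: pos=(0,4), heading=225, pen down
RT 180: heading 225 -> 45
FD 6.5: (0,4) -> (4.596,8.596) [heading=45, draw]
BK 1.6: (4.596,8.596) -> (3.465,7.465) [heading=45, draw]
FD 9.1: (3.465,7.465) -> (9.899,13.899) [heading=45, draw]
FD 11.2: (9.899,13.899) -> (17.819,21.819) [heading=45, draw]
Final: pos=(17.819,21.819), heading=45, 4 segment(s) drawn

Segment endpoints: x in {0, 3.465, 4.596, 9.899, 17.819}, y in {4, 7.465, 8.596, 13.899, 21.819}
xmin=0, ymin=4, xmax=17.819, ymax=21.819

Answer: 0 4 17.819 21.819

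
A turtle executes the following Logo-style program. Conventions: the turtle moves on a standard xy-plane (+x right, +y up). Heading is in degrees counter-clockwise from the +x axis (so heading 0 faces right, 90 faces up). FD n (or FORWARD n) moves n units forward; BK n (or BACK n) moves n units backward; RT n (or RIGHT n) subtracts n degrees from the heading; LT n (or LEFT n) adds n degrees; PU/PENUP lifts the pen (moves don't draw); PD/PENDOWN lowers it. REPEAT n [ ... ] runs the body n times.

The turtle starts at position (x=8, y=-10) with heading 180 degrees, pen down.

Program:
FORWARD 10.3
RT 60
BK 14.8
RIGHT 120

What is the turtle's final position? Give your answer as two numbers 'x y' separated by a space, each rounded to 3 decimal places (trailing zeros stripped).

Executing turtle program step by step:
Start: pos=(8,-10), heading=180, pen down
FD 10.3: (8,-10) -> (-2.3,-10) [heading=180, draw]
RT 60: heading 180 -> 120
BK 14.8: (-2.3,-10) -> (5.1,-22.817) [heading=120, draw]
RT 120: heading 120 -> 0
Final: pos=(5.1,-22.817), heading=0, 2 segment(s) drawn

Answer: 5.1 -22.817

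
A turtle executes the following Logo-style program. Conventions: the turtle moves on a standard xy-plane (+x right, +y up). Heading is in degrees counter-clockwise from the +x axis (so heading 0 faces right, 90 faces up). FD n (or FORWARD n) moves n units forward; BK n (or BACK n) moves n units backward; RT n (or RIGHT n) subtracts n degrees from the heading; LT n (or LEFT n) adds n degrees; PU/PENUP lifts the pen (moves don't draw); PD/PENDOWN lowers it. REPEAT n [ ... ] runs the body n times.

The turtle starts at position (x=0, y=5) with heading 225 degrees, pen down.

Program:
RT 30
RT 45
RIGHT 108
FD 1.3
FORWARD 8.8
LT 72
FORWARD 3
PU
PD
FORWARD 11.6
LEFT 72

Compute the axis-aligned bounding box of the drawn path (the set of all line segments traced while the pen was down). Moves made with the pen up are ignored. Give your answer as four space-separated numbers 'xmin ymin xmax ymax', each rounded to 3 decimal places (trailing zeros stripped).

Executing turtle program step by step:
Start: pos=(0,5), heading=225, pen down
RT 30: heading 225 -> 195
RT 45: heading 195 -> 150
RT 108: heading 150 -> 42
FD 1.3: (0,5) -> (0.966,5.87) [heading=42, draw]
FD 8.8: (0.966,5.87) -> (7.506,11.758) [heading=42, draw]
LT 72: heading 42 -> 114
FD 3: (7.506,11.758) -> (6.286,14.499) [heading=114, draw]
PU: pen up
PD: pen down
FD 11.6: (6.286,14.499) -> (1.567,25.096) [heading=114, draw]
LT 72: heading 114 -> 186
Final: pos=(1.567,25.096), heading=186, 4 segment(s) drawn

Segment endpoints: x in {0, 0.966, 1.567, 6.286, 7.506}, y in {5, 5.87, 11.758, 14.499, 25.096}
xmin=0, ymin=5, xmax=7.506, ymax=25.096

Answer: 0 5 7.506 25.096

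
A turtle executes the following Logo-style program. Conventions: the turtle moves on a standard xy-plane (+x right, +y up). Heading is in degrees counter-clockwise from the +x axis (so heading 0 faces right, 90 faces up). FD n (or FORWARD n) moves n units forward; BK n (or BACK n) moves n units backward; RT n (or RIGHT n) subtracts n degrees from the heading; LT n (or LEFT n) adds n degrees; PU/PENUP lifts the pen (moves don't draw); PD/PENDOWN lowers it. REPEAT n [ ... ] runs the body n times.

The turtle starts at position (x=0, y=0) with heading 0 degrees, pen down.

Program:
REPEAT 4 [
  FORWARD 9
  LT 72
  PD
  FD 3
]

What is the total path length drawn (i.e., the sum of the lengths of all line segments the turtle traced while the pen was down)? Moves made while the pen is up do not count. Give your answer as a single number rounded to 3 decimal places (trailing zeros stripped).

Answer: 48

Derivation:
Executing turtle program step by step:
Start: pos=(0,0), heading=0, pen down
REPEAT 4 [
  -- iteration 1/4 --
  FD 9: (0,0) -> (9,0) [heading=0, draw]
  LT 72: heading 0 -> 72
  PD: pen down
  FD 3: (9,0) -> (9.927,2.853) [heading=72, draw]
  -- iteration 2/4 --
  FD 9: (9.927,2.853) -> (12.708,11.413) [heading=72, draw]
  LT 72: heading 72 -> 144
  PD: pen down
  FD 3: (12.708,11.413) -> (10.281,13.176) [heading=144, draw]
  -- iteration 3/4 --
  FD 9: (10.281,13.176) -> (3,18.466) [heading=144, draw]
  LT 72: heading 144 -> 216
  PD: pen down
  FD 3: (3,18.466) -> (0.573,16.703) [heading=216, draw]
  -- iteration 4/4 --
  FD 9: (0.573,16.703) -> (-6.708,11.413) [heading=216, draw]
  LT 72: heading 216 -> 288
  PD: pen down
  FD 3: (-6.708,11.413) -> (-5.781,8.56) [heading=288, draw]
]
Final: pos=(-5.781,8.56), heading=288, 8 segment(s) drawn

Segment lengths:
  seg 1: (0,0) -> (9,0), length = 9
  seg 2: (9,0) -> (9.927,2.853), length = 3
  seg 3: (9.927,2.853) -> (12.708,11.413), length = 9
  seg 4: (12.708,11.413) -> (10.281,13.176), length = 3
  seg 5: (10.281,13.176) -> (3,18.466), length = 9
  seg 6: (3,18.466) -> (0.573,16.703), length = 3
  seg 7: (0.573,16.703) -> (-6.708,11.413), length = 9
  seg 8: (-6.708,11.413) -> (-5.781,8.56), length = 3
Total = 48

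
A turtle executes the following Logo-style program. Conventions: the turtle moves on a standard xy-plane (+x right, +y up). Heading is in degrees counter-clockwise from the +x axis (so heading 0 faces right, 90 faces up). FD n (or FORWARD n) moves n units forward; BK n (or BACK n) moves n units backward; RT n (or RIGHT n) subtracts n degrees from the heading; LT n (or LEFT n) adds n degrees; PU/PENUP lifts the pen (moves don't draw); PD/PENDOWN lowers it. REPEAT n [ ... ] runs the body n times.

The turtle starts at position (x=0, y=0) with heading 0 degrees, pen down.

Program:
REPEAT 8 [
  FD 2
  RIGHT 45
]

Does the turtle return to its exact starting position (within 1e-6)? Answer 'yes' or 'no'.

Executing turtle program step by step:
Start: pos=(0,0), heading=0, pen down
REPEAT 8 [
  -- iteration 1/8 --
  FD 2: (0,0) -> (2,0) [heading=0, draw]
  RT 45: heading 0 -> 315
  -- iteration 2/8 --
  FD 2: (2,0) -> (3.414,-1.414) [heading=315, draw]
  RT 45: heading 315 -> 270
  -- iteration 3/8 --
  FD 2: (3.414,-1.414) -> (3.414,-3.414) [heading=270, draw]
  RT 45: heading 270 -> 225
  -- iteration 4/8 --
  FD 2: (3.414,-3.414) -> (2,-4.828) [heading=225, draw]
  RT 45: heading 225 -> 180
  -- iteration 5/8 --
  FD 2: (2,-4.828) -> (0,-4.828) [heading=180, draw]
  RT 45: heading 180 -> 135
  -- iteration 6/8 --
  FD 2: (0,-4.828) -> (-1.414,-3.414) [heading=135, draw]
  RT 45: heading 135 -> 90
  -- iteration 7/8 --
  FD 2: (-1.414,-3.414) -> (-1.414,-1.414) [heading=90, draw]
  RT 45: heading 90 -> 45
  -- iteration 8/8 --
  FD 2: (-1.414,-1.414) -> (0,0) [heading=45, draw]
  RT 45: heading 45 -> 0
]
Final: pos=(0,0), heading=0, 8 segment(s) drawn

Start position: (0, 0)
Final position: (0, 0)
Distance = 0; < 1e-6 -> CLOSED

Answer: yes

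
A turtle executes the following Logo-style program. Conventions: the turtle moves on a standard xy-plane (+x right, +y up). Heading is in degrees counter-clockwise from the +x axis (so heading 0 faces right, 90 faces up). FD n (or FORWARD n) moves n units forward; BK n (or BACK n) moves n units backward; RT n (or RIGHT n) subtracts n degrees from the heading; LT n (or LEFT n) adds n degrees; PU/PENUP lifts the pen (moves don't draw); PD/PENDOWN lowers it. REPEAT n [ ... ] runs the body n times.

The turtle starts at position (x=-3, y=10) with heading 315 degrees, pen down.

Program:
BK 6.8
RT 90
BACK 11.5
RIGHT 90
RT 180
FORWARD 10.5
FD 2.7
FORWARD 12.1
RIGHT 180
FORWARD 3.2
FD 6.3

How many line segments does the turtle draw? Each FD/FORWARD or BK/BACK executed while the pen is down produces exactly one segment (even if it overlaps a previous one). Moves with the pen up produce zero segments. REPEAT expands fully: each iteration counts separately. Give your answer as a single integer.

Executing turtle program step by step:
Start: pos=(-3,10), heading=315, pen down
BK 6.8: (-3,10) -> (-7.808,14.808) [heading=315, draw]
RT 90: heading 315 -> 225
BK 11.5: (-7.808,14.808) -> (0.323,22.94) [heading=225, draw]
RT 90: heading 225 -> 135
RT 180: heading 135 -> 315
FD 10.5: (0.323,22.94) -> (7.748,15.515) [heading=315, draw]
FD 2.7: (7.748,15.515) -> (9.657,13.606) [heading=315, draw]
FD 12.1: (9.657,13.606) -> (18.213,5.05) [heading=315, draw]
RT 180: heading 315 -> 135
FD 3.2: (18.213,5.05) -> (15.95,7.313) [heading=135, draw]
FD 6.3: (15.95,7.313) -> (11.496,11.768) [heading=135, draw]
Final: pos=(11.496,11.768), heading=135, 7 segment(s) drawn
Segments drawn: 7

Answer: 7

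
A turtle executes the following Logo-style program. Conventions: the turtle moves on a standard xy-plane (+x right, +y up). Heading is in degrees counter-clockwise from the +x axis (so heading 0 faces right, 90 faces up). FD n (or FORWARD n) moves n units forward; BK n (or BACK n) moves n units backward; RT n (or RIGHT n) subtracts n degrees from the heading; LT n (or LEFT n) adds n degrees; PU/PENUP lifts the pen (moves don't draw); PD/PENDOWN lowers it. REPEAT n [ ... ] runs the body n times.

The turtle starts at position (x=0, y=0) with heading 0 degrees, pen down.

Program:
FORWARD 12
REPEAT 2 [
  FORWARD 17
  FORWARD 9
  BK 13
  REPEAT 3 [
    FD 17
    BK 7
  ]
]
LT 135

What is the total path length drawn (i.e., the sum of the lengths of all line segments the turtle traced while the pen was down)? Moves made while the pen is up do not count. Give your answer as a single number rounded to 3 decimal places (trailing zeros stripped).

Answer: 234

Derivation:
Executing turtle program step by step:
Start: pos=(0,0), heading=0, pen down
FD 12: (0,0) -> (12,0) [heading=0, draw]
REPEAT 2 [
  -- iteration 1/2 --
  FD 17: (12,0) -> (29,0) [heading=0, draw]
  FD 9: (29,0) -> (38,0) [heading=0, draw]
  BK 13: (38,0) -> (25,0) [heading=0, draw]
  REPEAT 3 [
    -- iteration 1/3 --
    FD 17: (25,0) -> (42,0) [heading=0, draw]
    BK 7: (42,0) -> (35,0) [heading=0, draw]
    -- iteration 2/3 --
    FD 17: (35,0) -> (52,0) [heading=0, draw]
    BK 7: (52,0) -> (45,0) [heading=0, draw]
    -- iteration 3/3 --
    FD 17: (45,0) -> (62,0) [heading=0, draw]
    BK 7: (62,0) -> (55,0) [heading=0, draw]
  ]
  -- iteration 2/2 --
  FD 17: (55,0) -> (72,0) [heading=0, draw]
  FD 9: (72,0) -> (81,0) [heading=0, draw]
  BK 13: (81,0) -> (68,0) [heading=0, draw]
  REPEAT 3 [
    -- iteration 1/3 --
    FD 17: (68,0) -> (85,0) [heading=0, draw]
    BK 7: (85,0) -> (78,0) [heading=0, draw]
    -- iteration 2/3 --
    FD 17: (78,0) -> (95,0) [heading=0, draw]
    BK 7: (95,0) -> (88,0) [heading=0, draw]
    -- iteration 3/3 --
    FD 17: (88,0) -> (105,0) [heading=0, draw]
    BK 7: (105,0) -> (98,0) [heading=0, draw]
  ]
]
LT 135: heading 0 -> 135
Final: pos=(98,0), heading=135, 19 segment(s) drawn

Segment lengths:
  seg 1: (0,0) -> (12,0), length = 12
  seg 2: (12,0) -> (29,0), length = 17
  seg 3: (29,0) -> (38,0), length = 9
  seg 4: (38,0) -> (25,0), length = 13
  seg 5: (25,0) -> (42,0), length = 17
  seg 6: (42,0) -> (35,0), length = 7
  seg 7: (35,0) -> (52,0), length = 17
  seg 8: (52,0) -> (45,0), length = 7
  seg 9: (45,0) -> (62,0), length = 17
  seg 10: (62,0) -> (55,0), length = 7
  seg 11: (55,0) -> (72,0), length = 17
  seg 12: (72,0) -> (81,0), length = 9
  seg 13: (81,0) -> (68,0), length = 13
  seg 14: (68,0) -> (85,0), length = 17
  seg 15: (85,0) -> (78,0), length = 7
  seg 16: (78,0) -> (95,0), length = 17
  seg 17: (95,0) -> (88,0), length = 7
  seg 18: (88,0) -> (105,0), length = 17
  seg 19: (105,0) -> (98,0), length = 7
Total = 234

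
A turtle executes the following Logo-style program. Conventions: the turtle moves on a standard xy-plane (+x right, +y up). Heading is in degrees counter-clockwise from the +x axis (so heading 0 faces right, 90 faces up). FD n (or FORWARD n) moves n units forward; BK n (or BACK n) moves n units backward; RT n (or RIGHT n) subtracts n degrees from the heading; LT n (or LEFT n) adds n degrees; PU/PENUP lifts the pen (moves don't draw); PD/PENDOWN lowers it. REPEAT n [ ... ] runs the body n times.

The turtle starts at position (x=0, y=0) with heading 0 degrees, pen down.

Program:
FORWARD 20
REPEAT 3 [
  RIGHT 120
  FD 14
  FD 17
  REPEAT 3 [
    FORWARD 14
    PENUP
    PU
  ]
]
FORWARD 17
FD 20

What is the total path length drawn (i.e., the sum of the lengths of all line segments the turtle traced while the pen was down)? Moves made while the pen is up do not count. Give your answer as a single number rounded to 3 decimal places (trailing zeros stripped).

Answer: 65

Derivation:
Executing turtle program step by step:
Start: pos=(0,0), heading=0, pen down
FD 20: (0,0) -> (20,0) [heading=0, draw]
REPEAT 3 [
  -- iteration 1/3 --
  RT 120: heading 0 -> 240
  FD 14: (20,0) -> (13,-12.124) [heading=240, draw]
  FD 17: (13,-12.124) -> (4.5,-26.847) [heading=240, draw]
  REPEAT 3 [
    -- iteration 1/3 --
    FD 14: (4.5,-26.847) -> (-2.5,-38.971) [heading=240, draw]
    PU: pen up
    PU: pen up
    -- iteration 2/3 --
    FD 14: (-2.5,-38.971) -> (-9.5,-51.095) [heading=240, move]
    PU: pen up
    PU: pen up
    -- iteration 3/3 --
    FD 14: (-9.5,-51.095) -> (-16.5,-63.22) [heading=240, move]
    PU: pen up
    PU: pen up
  ]
  -- iteration 2/3 --
  RT 120: heading 240 -> 120
  FD 14: (-16.5,-63.22) -> (-23.5,-51.095) [heading=120, move]
  FD 17: (-23.5,-51.095) -> (-32,-36.373) [heading=120, move]
  REPEAT 3 [
    -- iteration 1/3 --
    FD 14: (-32,-36.373) -> (-39,-24.249) [heading=120, move]
    PU: pen up
    PU: pen up
    -- iteration 2/3 --
    FD 14: (-39,-24.249) -> (-46,-12.124) [heading=120, move]
    PU: pen up
    PU: pen up
    -- iteration 3/3 --
    FD 14: (-46,-12.124) -> (-53,0) [heading=120, move]
    PU: pen up
    PU: pen up
  ]
  -- iteration 3/3 --
  RT 120: heading 120 -> 0
  FD 14: (-53,0) -> (-39,0) [heading=0, move]
  FD 17: (-39,0) -> (-22,0) [heading=0, move]
  REPEAT 3 [
    -- iteration 1/3 --
    FD 14: (-22,0) -> (-8,0) [heading=0, move]
    PU: pen up
    PU: pen up
    -- iteration 2/3 --
    FD 14: (-8,0) -> (6,0) [heading=0, move]
    PU: pen up
    PU: pen up
    -- iteration 3/3 --
    FD 14: (6,0) -> (20,0) [heading=0, move]
    PU: pen up
    PU: pen up
  ]
]
FD 17: (20,0) -> (37,0) [heading=0, move]
FD 20: (37,0) -> (57,0) [heading=0, move]
Final: pos=(57,0), heading=0, 4 segment(s) drawn

Segment lengths:
  seg 1: (0,0) -> (20,0), length = 20
  seg 2: (20,0) -> (13,-12.124), length = 14
  seg 3: (13,-12.124) -> (4.5,-26.847), length = 17
  seg 4: (4.5,-26.847) -> (-2.5,-38.971), length = 14
Total = 65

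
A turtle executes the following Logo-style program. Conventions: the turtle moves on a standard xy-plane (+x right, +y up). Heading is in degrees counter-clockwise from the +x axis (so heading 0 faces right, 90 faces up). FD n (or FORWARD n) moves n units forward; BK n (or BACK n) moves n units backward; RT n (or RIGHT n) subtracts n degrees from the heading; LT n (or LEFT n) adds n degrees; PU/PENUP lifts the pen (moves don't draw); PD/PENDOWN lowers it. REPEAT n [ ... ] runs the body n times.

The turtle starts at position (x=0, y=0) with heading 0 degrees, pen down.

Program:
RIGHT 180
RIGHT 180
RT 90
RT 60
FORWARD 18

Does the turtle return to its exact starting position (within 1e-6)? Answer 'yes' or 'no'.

Answer: no

Derivation:
Executing turtle program step by step:
Start: pos=(0,0), heading=0, pen down
RT 180: heading 0 -> 180
RT 180: heading 180 -> 0
RT 90: heading 0 -> 270
RT 60: heading 270 -> 210
FD 18: (0,0) -> (-15.588,-9) [heading=210, draw]
Final: pos=(-15.588,-9), heading=210, 1 segment(s) drawn

Start position: (0, 0)
Final position: (-15.588, -9)
Distance = 18; >= 1e-6 -> NOT closed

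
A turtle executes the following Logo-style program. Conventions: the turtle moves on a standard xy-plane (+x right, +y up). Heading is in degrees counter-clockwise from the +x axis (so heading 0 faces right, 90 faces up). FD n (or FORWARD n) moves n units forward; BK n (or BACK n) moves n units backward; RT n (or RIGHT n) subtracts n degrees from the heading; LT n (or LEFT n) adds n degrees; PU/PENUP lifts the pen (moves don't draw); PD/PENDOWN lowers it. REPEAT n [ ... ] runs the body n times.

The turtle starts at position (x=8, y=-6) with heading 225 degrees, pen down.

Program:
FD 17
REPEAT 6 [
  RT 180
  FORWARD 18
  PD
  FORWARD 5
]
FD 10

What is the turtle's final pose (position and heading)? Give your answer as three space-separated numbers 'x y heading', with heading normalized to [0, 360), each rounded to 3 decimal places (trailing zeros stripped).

Answer: -11.092 -25.092 225

Derivation:
Executing turtle program step by step:
Start: pos=(8,-6), heading=225, pen down
FD 17: (8,-6) -> (-4.021,-18.021) [heading=225, draw]
REPEAT 6 [
  -- iteration 1/6 --
  RT 180: heading 225 -> 45
  FD 18: (-4.021,-18.021) -> (8.707,-5.293) [heading=45, draw]
  PD: pen down
  FD 5: (8.707,-5.293) -> (12.243,-1.757) [heading=45, draw]
  -- iteration 2/6 --
  RT 180: heading 45 -> 225
  FD 18: (12.243,-1.757) -> (-0.485,-14.485) [heading=225, draw]
  PD: pen down
  FD 5: (-0.485,-14.485) -> (-4.021,-18.021) [heading=225, draw]
  -- iteration 3/6 --
  RT 180: heading 225 -> 45
  FD 18: (-4.021,-18.021) -> (8.707,-5.293) [heading=45, draw]
  PD: pen down
  FD 5: (8.707,-5.293) -> (12.243,-1.757) [heading=45, draw]
  -- iteration 4/6 --
  RT 180: heading 45 -> 225
  FD 18: (12.243,-1.757) -> (-0.485,-14.485) [heading=225, draw]
  PD: pen down
  FD 5: (-0.485,-14.485) -> (-4.021,-18.021) [heading=225, draw]
  -- iteration 5/6 --
  RT 180: heading 225 -> 45
  FD 18: (-4.021,-18.021) -> (8.707,-5.293) [heading=45, draw]
  PD: pen down
  FD 5: (8.707,-5.293) -> (12.243,-1.757) [heading=45, draw]
  -- iteration 6/6 --
  RT 180: heading 45 -> 225
  FD 18: (12.243,-1.757) -> (-0.485,-14.485) [heading=225, draw]
  PD: pen down
  FD 5: (-0.485,-14.485) -> (-4.021,-18.021) [heading=225, draw]
]
FD 10: (-4.021,-18.021) -> (-11.092,-25.092) [heading=225, draw]
Final: pos=(-11.092,-25.092), heading=225, 14 segment(s) drawn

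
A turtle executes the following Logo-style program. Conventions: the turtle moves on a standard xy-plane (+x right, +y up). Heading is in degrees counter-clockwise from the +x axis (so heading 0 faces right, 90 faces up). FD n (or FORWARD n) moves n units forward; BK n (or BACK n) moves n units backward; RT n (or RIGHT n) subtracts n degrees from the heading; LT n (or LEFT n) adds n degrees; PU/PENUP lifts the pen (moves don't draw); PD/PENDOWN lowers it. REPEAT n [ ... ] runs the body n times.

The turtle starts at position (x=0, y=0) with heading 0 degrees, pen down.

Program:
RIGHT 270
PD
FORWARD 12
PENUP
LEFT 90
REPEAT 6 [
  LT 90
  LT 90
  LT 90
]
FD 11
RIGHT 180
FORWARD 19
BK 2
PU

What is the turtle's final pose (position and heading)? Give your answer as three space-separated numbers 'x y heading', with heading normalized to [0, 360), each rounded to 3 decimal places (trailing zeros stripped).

Executing turtle program step by step:
Start: pos=(0,0), heading=0, pen down
RT 270: heading 0 -> 90
PD: pen down
FD 12: (0,0) -> (0,12) [heading=90, draw]
PU: pen up
LT 90: heading 90 -> 180
REPEAT 6 [
  -- iteration 1/6 --
  LT 90: heading 180 -> 270
  LT 90: heading 270 -> 0
  LT 90: heading 0 -> 90
  -- iteration 2/6 --
  LT 90: heading 90 -> 180
  LT 90: heading 180 -> 270
  LT 90: heading 270 -> 0
  -- iteration 3/6 --
  LT 90: heading 0 -> 90
  LT 90: heading 90 -> 180
  LT 90: heading 180 -> 270
  -- iteration 4/6 --
  LT 90: heading 270 -> 0
  LT 90: heading 0 -> 90
  LT 90: heading 90 -> 180
  -- iteration 5/6 --
  LT 90: heading 180 -> 270
  LT 90: heading 270 -> 0
  LT 90: heading 0 -> 90
  -- iteration 6/6 --
  LT 90: heading 90 -> 180
  LT 90: heading 180 -> 270
  LT 90: heading 270 -> 0
]
FD 11: (0,12) -> (11,12) [heading=0, move]
RT 180: heading 0 -> 180
FD 19: (11,12) -> (-8,12) [heading=180, move]
BK 2: (-8,12) -> (-6,12) [heading=180, move]
PU: pen up
Final: pos=(-6,12), heading=180, 1 segment(s) drawn

Answer: -6 12 180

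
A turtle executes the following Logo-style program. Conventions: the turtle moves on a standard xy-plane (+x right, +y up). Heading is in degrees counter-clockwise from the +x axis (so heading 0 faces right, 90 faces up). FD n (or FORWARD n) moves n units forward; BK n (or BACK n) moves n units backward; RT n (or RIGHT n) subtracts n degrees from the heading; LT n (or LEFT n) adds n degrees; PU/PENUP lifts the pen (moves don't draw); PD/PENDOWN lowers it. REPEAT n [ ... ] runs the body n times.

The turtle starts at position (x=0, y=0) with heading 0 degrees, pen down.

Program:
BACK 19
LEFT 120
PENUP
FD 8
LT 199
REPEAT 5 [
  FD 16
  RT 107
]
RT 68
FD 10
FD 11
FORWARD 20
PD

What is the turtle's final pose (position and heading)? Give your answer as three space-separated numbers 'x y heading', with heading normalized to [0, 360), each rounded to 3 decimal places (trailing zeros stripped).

Answer: -7.935 27.503 76

Derivation:
Executing turtle program step by step:
Start: pos=(0,0), heading=0, pen down
BK 19: (0,0) -> (-19,0) [heading=0, draw]
LT 120: heading 0 -> 120
PU: pen up
FD 8: (-19,0) -> (-23,6.928) [heading=120, move]
LT 199: heading 120 -> 319
REPEAT 5 [
  -- iteration 1/5 --
  FD 16: (-23,6.928) -> (-10.925,-3.569) [heading=319, move]
  RT 107: heading 319 -> 212
  -- iteration 2/5 --
  FD 16: (-10.925,-3.569) -> (-24.493,-12.047) [heading=212, move]
  RT 107: heading 212 -> 105
  -- iteration 3/5 --
  FD 16: (-24.493,-12.047) -> (-28.635,3.407) [heading=105, move]
  RT 107: heading 105 -> 358
  -- iteration 4/5 --
  FD 16: (-28.635,3.407) -> (-12.644,2.849) [heading=358, move]
  RT 107: heading 358 -> 251
  -- iteration 5/5 --
  FD 16: (-12.644,2.849) -> (-17.853,-12.279) [heading=251, move]
  RT 107: heading 251 -> 144
]
RT 68: heading 144 -> 76
FD 10: (-17.853,-12.279) -> (-15.434,-2.576) [heading=76, move]
FD 11: (-15.434,-2.576) -> (-12.773,8.097) [heading=76, move]
FD 20: (-12.773,8.097) -> (-7.935,27.503) [heading=76, move]
PD: pen down
Final: pos=(-7.935,27.503), heading=76, 1 segment(s) drawn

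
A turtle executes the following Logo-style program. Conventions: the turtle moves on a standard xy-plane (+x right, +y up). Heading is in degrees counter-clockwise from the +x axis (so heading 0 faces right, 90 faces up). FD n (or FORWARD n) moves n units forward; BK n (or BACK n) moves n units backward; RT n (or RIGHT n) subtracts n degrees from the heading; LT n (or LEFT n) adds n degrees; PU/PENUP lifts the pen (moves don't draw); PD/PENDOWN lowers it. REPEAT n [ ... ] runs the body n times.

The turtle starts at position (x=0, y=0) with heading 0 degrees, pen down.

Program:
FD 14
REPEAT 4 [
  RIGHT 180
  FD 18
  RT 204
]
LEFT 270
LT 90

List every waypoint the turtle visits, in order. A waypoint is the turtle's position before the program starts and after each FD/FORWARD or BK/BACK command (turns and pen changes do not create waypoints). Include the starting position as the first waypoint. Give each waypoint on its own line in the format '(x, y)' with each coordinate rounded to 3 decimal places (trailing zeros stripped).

Executing turtle program step by step:
Start: pos=(0,0), heading=0, pen down
FD 14: (0,0) -> (14,0) [heading=0, draw]
REPEAT 4 [
  -- iteration 1/4 --
  RT 180: heading 0 -> 180
  FD 18: (14,0) -> (-4,0) [heading=180, draw]
  RT 204: heading 180 -> 336
  -- iteration 2/4 --
  RT 180: heading 336 -> 156
  FD 18: (-4,0) -> (-20.444,7.321) [heading=156, draw]
  RT 204: heading 156 -> 312
  -- iteration 3/4 --
  RT 180: heading 312 -> 132
  FD 18: (-20.444,7.321) -> (-32.488,20.698) [heading=132, draw]
  RT 204: heading 132 -> 288
  -- iteration 4/4 --
  RT 180: heading 288 -> 108
  FD 18: (-32.488,20.698) -> (-38.05,37.817) [heading=108, draw]
  RT 204: heading 108 -> 264
]
LT 270: heading 264 -> 174
LT 90: heading 174 -> 264
Final: pos=(-38.05,37.817), heading=264, 5 segment(s) drawn
Waypoints (6 total):
(0, 0)
(14, 0)
(-4, 0)
(-20.444, 7.321)
(-32.488, 20.698)
(-38.05, 37.817)

Answer: (0, 0)
(14, 0)
(-4, 0)
(-20.444, 7.321)
(-32.488, 20.698)
(-38.05, 37.817)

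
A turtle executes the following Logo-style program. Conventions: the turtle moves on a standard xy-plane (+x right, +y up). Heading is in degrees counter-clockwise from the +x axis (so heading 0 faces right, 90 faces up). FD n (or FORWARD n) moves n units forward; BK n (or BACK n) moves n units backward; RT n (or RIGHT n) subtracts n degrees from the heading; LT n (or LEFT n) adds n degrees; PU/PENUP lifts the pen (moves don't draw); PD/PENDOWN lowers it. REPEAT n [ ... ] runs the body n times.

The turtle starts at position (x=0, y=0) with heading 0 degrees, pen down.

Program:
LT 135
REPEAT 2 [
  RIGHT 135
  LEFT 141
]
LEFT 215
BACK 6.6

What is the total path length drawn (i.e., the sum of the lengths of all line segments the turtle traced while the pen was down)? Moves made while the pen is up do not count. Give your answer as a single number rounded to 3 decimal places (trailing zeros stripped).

Executing turtle program step by step:
Start: pos=(0,0), heading=0, pen down
LT 135: heading 0 -> 135
REPEAT 2 [
  -- iteration 1/2 --
  RT 135: heading 135 -> 0
  LT 141: heading 0 -> 141
  -- iteration 2/2 --
  RT 135: heading 141 -> 6
  LT 141: heading 6 -> 147
]
LT 215: heading 147 -> 2
BK 6.6: (0,0) -> (-6.596,-0.23) [heading=2, draw]
Final: pos=(-6.596,-0.23), heading=2, 1 segment(s) drawn

Segment lengths:
  seg 1: (0,0) -> (-6.596,-0.23), length = 6.6
Total = 6.6

Answer: 6.6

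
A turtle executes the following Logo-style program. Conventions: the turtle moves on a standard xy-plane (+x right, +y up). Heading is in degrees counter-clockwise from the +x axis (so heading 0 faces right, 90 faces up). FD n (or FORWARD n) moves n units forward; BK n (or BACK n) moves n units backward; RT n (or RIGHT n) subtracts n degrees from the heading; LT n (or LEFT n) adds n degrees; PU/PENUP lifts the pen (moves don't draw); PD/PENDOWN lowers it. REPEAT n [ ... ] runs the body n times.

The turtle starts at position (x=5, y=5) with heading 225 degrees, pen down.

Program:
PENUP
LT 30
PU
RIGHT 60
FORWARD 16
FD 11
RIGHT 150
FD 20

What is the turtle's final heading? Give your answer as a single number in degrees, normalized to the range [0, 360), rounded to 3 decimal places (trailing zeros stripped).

Executing turtle program step by step:
Start: pos=(5,5), heading=225, pen down
PU: pen up
LT 30: heading 225 -> 255
PU: pen up
RT 60: heading 255 -> 195
FD 16: (5,5) -> (-10.455,0.859) [heading=195, move]
FD 11: (-10.455,0.859) -> (-21.08,-1.988) [heading=195, move]
RT 150: heading 195 -> 45
FD 20: (-21.08,-1.988) -> (-6.938,12.154) [heading=45, move]
Final: pos=(-6.938,12.154), heading=45, 0 segment(s) drawn

Answer: 45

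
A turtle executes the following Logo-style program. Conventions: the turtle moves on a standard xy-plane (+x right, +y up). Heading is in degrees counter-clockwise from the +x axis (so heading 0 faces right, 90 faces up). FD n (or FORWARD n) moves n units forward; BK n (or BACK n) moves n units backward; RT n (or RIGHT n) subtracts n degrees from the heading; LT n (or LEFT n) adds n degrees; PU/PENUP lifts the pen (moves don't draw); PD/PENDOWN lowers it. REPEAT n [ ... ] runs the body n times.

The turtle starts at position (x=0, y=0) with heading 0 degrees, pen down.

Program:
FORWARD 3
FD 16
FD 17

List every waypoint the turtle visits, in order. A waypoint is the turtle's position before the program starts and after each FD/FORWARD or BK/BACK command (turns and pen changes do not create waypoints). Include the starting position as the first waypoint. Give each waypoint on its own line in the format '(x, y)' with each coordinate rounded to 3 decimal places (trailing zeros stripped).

Answer: (0, 0)
(3, 0)
(19, 0)
(36, 0)

Derivation:
Executing turtle program step by step:
Start: pos=(0,0), heading=0, pen down
FD 3: (0,0) -> (3,0) [heading=0, draw]
FD 16: (3,0) -> (19,0) [heading=0, draw]
FD 17: (19,0) -> (36,0) [heading=0, draw]
Final: pos=(36,0), heading=0, 3 segment(s) drawn
Waypoints (4 total):
(0, 0)
(3, 0)
(19, 0)
(36, 0)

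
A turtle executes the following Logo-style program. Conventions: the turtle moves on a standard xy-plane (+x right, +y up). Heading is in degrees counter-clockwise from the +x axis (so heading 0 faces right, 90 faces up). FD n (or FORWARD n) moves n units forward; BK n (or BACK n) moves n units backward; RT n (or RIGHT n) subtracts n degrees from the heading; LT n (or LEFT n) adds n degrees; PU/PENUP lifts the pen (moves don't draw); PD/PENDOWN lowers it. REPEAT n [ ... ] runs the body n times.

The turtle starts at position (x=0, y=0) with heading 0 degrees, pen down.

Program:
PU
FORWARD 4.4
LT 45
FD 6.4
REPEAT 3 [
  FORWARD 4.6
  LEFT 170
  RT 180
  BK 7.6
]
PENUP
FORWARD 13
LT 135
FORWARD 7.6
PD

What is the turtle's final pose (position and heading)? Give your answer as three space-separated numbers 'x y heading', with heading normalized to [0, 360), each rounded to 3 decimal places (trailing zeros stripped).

Executing turtle program step by step:
Start: pos=(0,0), heading=0, pen down
PU: pen up
FD 4.4: (0,0) -> (4.4,0) [heading=0, move]
LT 45: heading 0 -> 45
FD 6.4: (4.4,0) -> (8.925,4.525) [heading=45, move]
REPEAT 3 [
  -- iteration 1/3 --
  FD 4.6: (8.925,4.525) -> (12.178,7.778) [heading=45, move]
  LT 170: heading 45 -> 215
  RT 180: heading 215 -> 35
  BK 7.6: (12.178,7.778) -> (5.953,3.419) [heading=35, move]
  -- iteration 2/3 --
  FD 4.6: (5.953,3.419) -> (9.721,6.057) [heading=35, move]
  LT 170: heading 35 -> 205
  RT 180: heading 205 -> 25
  BK 7.6: (9.721,6.057) -> (2.833,2.846) [heading=25, move]
  -- iteration 3/3 --
  FD 4.6: (2.833,2.846) -> (7.002,4.79) [heading=25, move]
  LT 170: heading 25 -> 195
  RT 180: heading 195 -> 15
  BK 7.6: (7.002,4.79) -> (-0.339,2.823) [heading=15, move]
]
PU: pen up
FD 13: (-0.339,2.823) -> (12.218,6.187) [heading=15, move]
LT 135: heading 15 -> 150
FD 7.6: (12.218,6.187) -> (5.636,9.987) [heading=150, move]
PD: pen down
Final: pos=(5.636,9.987), heading=150, 0 segment(s) drawn

Answer: 5.636 9.987 150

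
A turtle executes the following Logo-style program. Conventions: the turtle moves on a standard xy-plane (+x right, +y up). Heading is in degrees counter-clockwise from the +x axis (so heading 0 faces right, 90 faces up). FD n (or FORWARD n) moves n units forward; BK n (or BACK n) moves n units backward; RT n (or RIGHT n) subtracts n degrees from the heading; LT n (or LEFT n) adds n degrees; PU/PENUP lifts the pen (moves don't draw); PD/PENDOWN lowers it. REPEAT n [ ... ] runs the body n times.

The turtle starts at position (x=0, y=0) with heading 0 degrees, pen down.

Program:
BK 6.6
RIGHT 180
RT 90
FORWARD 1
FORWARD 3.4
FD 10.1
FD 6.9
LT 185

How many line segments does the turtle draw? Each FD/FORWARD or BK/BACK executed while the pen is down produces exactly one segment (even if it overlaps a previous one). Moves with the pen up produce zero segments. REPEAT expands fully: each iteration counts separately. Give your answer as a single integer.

Answer: 5

Derivation:
Executing turtle program step by step:
Start: pos=(0,0), heading=0, pen down
BK 6.6: (0,0) -> (-6.6,0) [heading=0, draw]
RT 180: heading 0 -> 180
RT 90: heading 180 -> 90
FD 1: (-6.6,0) -> (-6.6,1) [heading=90, draw]
FD 3.4: (-6.6,1) -> (-6.6,4.4) [heading=90, draw]
FD 10.1: (-6.6,4.4) -> (-6.6,14.5) [heading=90, draw]
FD 6.9: (-6.6,14.5) -> (-6.6,21.4) [heading=90, draw]
LT 185: heading 90 -> 275
Final: pos=(-6.6,21.4), heading=275, 5 segment(s) drawn
Segments drawn: 5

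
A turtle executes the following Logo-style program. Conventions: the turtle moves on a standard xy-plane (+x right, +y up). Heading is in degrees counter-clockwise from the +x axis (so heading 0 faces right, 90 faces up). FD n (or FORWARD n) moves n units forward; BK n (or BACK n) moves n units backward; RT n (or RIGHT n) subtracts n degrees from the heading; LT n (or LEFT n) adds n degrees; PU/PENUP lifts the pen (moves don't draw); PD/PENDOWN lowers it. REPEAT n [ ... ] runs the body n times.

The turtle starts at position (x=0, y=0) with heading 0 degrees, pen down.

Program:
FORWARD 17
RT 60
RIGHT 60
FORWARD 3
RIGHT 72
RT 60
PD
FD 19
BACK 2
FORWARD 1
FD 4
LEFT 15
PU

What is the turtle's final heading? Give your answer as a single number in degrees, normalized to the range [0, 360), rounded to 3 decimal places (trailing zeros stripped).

Answer: 123

Derivation:
Executing turtle program step by step:
Start: pos=(0,0), heading=0, pen down
FD 17: (0,0) -> (17,0) [heading=0, draw]
RT 60: heading 0 -> 300
RT 60: heading 300 -> 240
FD 3: (17,0) -> (15.5,-2.598) [heading=240, draw]
RT 72: heading 240 -> 168
RT 60: heading 168 -> 108
PD: pen down
FD 19: (15.5,-2.598) -> (9.629,15.472) [heading=108, draw]
BK 2: (9.629,15.472) -> (10.247,13.57) [heading=108, draw]
FD 1: (10.247,13.57) -> (9.938,14.521) [heading=108, draw]
FD 4: (9.938,14.521) -> (8.702,18.325) [heading=108, draw]
LT 15: heading 108 -> 123
PU: pen up
Final: pos=(8.702,18.325), heading=123, 6 segment(s) drawn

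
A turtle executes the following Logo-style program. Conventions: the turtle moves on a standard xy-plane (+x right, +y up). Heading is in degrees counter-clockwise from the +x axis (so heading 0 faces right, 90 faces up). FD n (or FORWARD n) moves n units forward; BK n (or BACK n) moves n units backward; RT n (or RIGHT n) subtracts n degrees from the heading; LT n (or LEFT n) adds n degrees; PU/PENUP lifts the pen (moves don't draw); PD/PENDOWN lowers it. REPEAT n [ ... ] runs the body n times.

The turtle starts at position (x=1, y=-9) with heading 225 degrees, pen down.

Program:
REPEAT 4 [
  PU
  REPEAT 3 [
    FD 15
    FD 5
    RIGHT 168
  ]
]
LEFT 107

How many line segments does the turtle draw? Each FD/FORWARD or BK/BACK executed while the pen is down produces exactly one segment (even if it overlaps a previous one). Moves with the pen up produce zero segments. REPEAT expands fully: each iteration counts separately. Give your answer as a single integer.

Answer: 0

Derivation:
Executing turtle program step by step:
Start: pos=(1,-9), heading=225, pen down
REPEAT 4 [
  -- iteration 1/4 --
  PU: pen up
  REPEAT 3 [
    -- iteration 1/3 --
    FD 15: (1,-9) -> (-9.607,-19.607) [heading=225, move]
    FD 5: (-9.607,-19.607) -> (-13.142,-23.142) [heading=225, move]
    RT 168: heading 225 -> 57
    -- iteration 2/3 --
    FD 15: (-13.142,-23.142) -> (-4.973,-10.562) [heading=57, move]
    FD 5: (-4.973,-10.562) -> (-2.249,-6.369) [heading=57, move]
    RT 168: heading 57 -> 249
    -- iteration 3/3 --
    FD 15: (-2.249,-6.369) -> (-7.625,-20.372) [heading=249, move]
    FD 5: (-7.625,-20.372) -> (-9.417,-25.04) [heading=249, move]
    RT 168: heading 249 -> 81
  ]
  -- iteration 2/4 --
  PU: pen up
  REPEAT 3 [
    -- iteration 1/3 --
    FD 15: (-9.417,-25.04) -> (-7.07,-10.225) [heading=81, move]
    FD 5: (-7.07,-10.225) -> (-6.288,-5.287) [heading=81, move]
    RT 168: heading 81 -> 273
    -- iteration 2/3 --
    FD 15: (-6.288,-5.287) -> (-5.503,-20.266) [heading=273, move]
    FD 5: (-5.503,-20.266) -> (-5.241,-25.259) [heading=273, move]
    RT 168: heading 273 -> 105
    -- iteration 3/3 --
    FD 15: (-5.241,-25.259) -> (-9.124,-10.77) [heading=105, move]
    FD 5: (-9.124,-10.77) -> (-10.418,-5.941) [heading=105, move]
    RT 168: heading 105 -> 297
  ]
  -- iteration 3/4 --
  PU: pen up
  REPEAT 3 [
    -- iteration 1/3 --
    FD 15: (-10.418,-5.941) -> (-3.608,-19.306) [heading=297, move]
    FD 5: (-3.608,-19.306) -> (-1.338,-23.761) [heading=297, move]
    RT 168: heading 297 -> 129
    -- iteration 2/3 --
    FD 15: (-1.338,-23.761) -> (-10.778,-12.104) [heading=129, move]
    FD 5: (-10.778,-12.104) -> (-13.924,-8.218) [heading=129, move]
    RT 168: heading 129 -> 321
    -- iteration 3/3 --
    FD 15: (-13.924,-8.218) -> (-2.267,-17.658) [heading=321, move]
    FD 5: (-2.267,-17.658) -> (1.619,-20.804) [heading=321, move]
    RT 168: heading 321 -> 153
  ]
  -- iteration 4/4 --
  PU: pen up
  REPEAT 3 [
    -- iteration 1/3 --
    FD 15: (1.619,-20.804) -> (-11.746,-13.994) [heading=153, move]
    FD 5: (-11.746,-13.994) -> (-16.201,-11.724) [heading=153, move]
    RT 168: heading 153 -> 345
    -- iteration 2/3 --
    FD 15: (-16.201,-11.724) -> (-1.713,-15.607) [heading=345, move]
    FD 5: (-1.713,-15.607) -> (3.117,-16.901) [heading=345, move]
    RT 168: heading 345 -> 177
    -- iteration 3/3 --
    FD 15: (3.117,-16.901) -> (-11.862,-16.116) [heading=177, move]
    FD 5: (-11.862,-16.116) -> (-16.856,-15.854) [heading=177, move]
    RT 168: heading 177 -> 9
  ]
]
LT 107: heading 9 -> 116
Final: pos=(-16.856,-15.854), heading=116, 0 segment(s) drawn
Segments drawn: 0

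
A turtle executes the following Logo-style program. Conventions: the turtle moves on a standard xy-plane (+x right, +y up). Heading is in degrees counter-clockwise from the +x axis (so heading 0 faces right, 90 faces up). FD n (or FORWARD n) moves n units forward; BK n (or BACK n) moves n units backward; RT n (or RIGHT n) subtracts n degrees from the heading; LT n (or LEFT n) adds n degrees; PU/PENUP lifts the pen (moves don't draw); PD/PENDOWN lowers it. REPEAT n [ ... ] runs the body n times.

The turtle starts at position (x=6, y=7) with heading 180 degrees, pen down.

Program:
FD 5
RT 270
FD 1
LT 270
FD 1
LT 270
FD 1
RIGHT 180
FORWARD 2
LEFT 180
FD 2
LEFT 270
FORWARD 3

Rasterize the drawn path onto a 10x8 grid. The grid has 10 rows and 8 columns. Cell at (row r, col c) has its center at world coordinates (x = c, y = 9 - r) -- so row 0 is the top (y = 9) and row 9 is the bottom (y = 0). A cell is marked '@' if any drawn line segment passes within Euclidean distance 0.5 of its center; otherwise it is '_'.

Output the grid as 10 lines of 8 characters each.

Segment 0: (6,7) -> (1,7)
Segment 1: (1,7) -> (1,6)
Segment 2: (1,6) -> (0,6)
Segment 3: (0,6) -> (0,7)
Segment 4: (0,7) -> (-0,5)
Segment 5: (-0,5) -> (0,7)
Segment 6: (0,7) -> (3,7)

Answer: ________
________
@@@@@@@_
@@______
@_______
________
________
________
________
________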